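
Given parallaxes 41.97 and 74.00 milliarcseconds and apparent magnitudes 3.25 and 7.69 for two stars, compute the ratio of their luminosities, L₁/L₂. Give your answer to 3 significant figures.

d₁ = 1/p₁ = 1/0.04197″ = 23.827 pc; d₂ = 1/p₂ = 1/0.07400″ = 13.514 pc.
M₁ = m₁ − 5 log₁₀ d₁ + 5 = 3.25 − 6.8853 + 5 = 1.3647.
M₂ = 7.69 − 5.6539 + 5 = 7.0361.
L₁/L₂ = 10^(0.4(M₂ − M₁)) = 10^(0.4 × 5.6714) = 10^2.26856 = 185.59.

L₁/L₂ = 186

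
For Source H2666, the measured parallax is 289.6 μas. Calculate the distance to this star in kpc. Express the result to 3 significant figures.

p = 289.6 μas = 0.0002896 arcsec.
d = 1/p = 1/0.0002896 = 3453 pc.
= 3.453 kpc.

3.45 kpc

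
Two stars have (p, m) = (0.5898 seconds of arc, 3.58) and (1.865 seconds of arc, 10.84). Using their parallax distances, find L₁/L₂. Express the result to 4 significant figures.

L₁/L₂ = 8016

d₁ = 1/p₁ = 1/0.5898″ = 1.6955 pc; d₂ = 1/p₂ = 1/1.865″ = 0.53619 pc.
M₁ = m₁ − 5 log₁₀ d₁ + 5 = 3.58 − 1.1465 + 5 = 7.4335.
M₂ = 10.84 − (-1.3534) + 5 = 17.1934.
L₁/L₂ = 10^(0.4(M₂ − M₁)) = 10^(0.4 × 9.7599) = 10^3.90396 = 8016.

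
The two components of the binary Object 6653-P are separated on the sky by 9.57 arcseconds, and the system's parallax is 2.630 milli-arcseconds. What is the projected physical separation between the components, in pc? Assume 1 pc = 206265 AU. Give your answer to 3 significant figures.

d = 1/p = 1/0.002630″ = 380.23 pc.
At distance d (pc), an angle of θ arcsec spans θ·d AU: s = 9.57 × 380.23 = 3638.8 AU.
= 3638.8 / 206265 = 0.017641 pc.

0.0176 pc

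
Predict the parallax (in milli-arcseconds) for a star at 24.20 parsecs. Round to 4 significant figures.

p = 1/d = 1/24.2 = 0.041322 arcsec.
= 0.041322 × 1000 = 41.322 mas.

41.32 mas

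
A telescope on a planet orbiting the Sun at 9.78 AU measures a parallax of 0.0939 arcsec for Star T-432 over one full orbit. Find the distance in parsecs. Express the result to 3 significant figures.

104 pc

With baseline B (in AU) and parallax p (in arcsec), d = B/p parsecs.
d = 9.78 / 0.0939 = 104.15 pc.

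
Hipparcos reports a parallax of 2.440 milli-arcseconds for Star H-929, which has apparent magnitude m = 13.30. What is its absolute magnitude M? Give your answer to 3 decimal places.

d = 1/p = 1/0.002440″ = 409.84 pc.
m − M = 5 log₁₀(409.84) − 5 = 13.0631 − 5 = 8.0631.
M = m − (m − M) = 13.30 − 8.0631 = 5.237.

M = 5.237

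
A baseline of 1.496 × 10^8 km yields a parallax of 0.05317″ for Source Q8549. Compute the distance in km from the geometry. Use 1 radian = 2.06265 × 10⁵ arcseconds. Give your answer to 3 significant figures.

θ = 0.05317″ = 0.05317/206265 = 2.5778 × 10^-7 rad.
d = B/θ = (1.496 × 10^8) / (2.5778 × 10^-7) = 5.8034 × 10^14 km.

5.80 × 10^14 km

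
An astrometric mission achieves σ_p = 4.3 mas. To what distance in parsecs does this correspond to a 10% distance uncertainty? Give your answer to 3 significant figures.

23.3 pc

σ_d/d = σ_p/p, so the condition is σ_p/p ≤ 0.10, i.e. p ≥ σ_p/0.10.
p_min = 4.3/0.10 = 43 mas = 0.043 arcsec.
d_max = 1/p_min = 1/0.043 = 23.256 pc.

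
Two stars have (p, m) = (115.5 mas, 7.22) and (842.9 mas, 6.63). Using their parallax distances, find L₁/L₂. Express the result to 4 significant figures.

d₁ = 1/p₁ = 1/0.1155″ = 8.658 pc; d₂ = 1/p₂ = 1/0.8429″ = 1.1864 pc.
M₁ = m₁ − 5 log₁₀ d₁ + 5 = 7.22 − 4.6871 + 5 = 7.5329.
M₂ = 6.63 − 0.3712 + 5 = 11.2588.
L₁/L₂ = 10^(0.4(M₂ − M₁)) = 10^(0.4 × 3.7259) = 10^1.49036 = 30.929.

L₁/L₂ = 30.93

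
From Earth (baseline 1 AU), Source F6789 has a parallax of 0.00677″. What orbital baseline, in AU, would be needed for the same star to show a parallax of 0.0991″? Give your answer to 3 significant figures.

Parallax scales linearly with baseline: p ∝ B, so B = p_target / p_Earth × 1 AU.
B = 0.0991 / 0.00677 = 14.638 AU.

14.6 AU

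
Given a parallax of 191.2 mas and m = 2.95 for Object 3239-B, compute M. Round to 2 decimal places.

d = 1/p = 1/0.1912″ = 5.2301 pc.
m − M = 5 log₁₀(5.2301) − 5 = 3.5925 − 5 = -1.4075.
M = m − (m − M) = 2.95 − (-1.4075) = 4.36.

M = 4.36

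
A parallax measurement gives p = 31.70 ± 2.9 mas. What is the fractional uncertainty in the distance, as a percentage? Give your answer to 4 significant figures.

9.148%

For d = 1/p, |σ_d/d| = |σ_p/p|.
σ_p/p = 2.9 / 31.70 = 0.091483 = 9.1483%.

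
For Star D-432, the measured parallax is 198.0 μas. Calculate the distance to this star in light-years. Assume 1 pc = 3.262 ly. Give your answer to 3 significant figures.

16500 light years

p = 198.0 μas = 0.0001980 arcsec.
d = 1/p = 1/0.0001980 = 5050.5 pc.
In light-years: 5050.5 × 3.262 = 16475 ly.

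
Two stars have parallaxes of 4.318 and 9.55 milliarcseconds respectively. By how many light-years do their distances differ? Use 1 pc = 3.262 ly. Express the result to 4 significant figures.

413.9 ly

d_A = 1/0.004318″ = 231.59 pc; d_B = 1/0.009550″ = 104.71 pc.
|d_B − d_A| = |104.71 − 231.59| = 126.88 pc = 126.88 × 3.262 ly = 413.88 ly.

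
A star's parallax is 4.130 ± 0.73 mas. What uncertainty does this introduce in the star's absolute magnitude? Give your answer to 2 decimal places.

σ_M = 0.38 mag

M = m − 5 log₁₀ d + 5 = m + 5 log₁₀ p + 5, so ∂M/∂p = 5/(p ln 10).
σ_M = (5/ln 10) · (σ_p/p) = 2.1715 × 0.73/4.130 = 2.1715 × 0.17676 = 0.38383.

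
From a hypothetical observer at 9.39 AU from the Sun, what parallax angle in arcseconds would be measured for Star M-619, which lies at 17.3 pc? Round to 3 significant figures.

p (arcsec) = B (AU) / d (pc).
p = 9.39 / 17.3 = 0.54277 arcsec.

0.543 arcsec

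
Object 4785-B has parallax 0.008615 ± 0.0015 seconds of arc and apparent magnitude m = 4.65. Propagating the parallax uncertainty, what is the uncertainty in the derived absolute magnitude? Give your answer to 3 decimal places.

M = m − 5 log₁₀ d + 5 = m + 5 log₁₀ p + 5, so ∂M/∂p = 5/(p ln 10).
σ_M = (5/ln 10) · (σ_p/p) = 2.1715 × 0.0015/0.008615 = 2.1715 × 0.17411 = 0.37808.

σ_M = 0.378 mag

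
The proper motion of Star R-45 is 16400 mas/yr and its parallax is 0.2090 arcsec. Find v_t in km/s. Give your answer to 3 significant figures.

d = 1/p = 1/0.2090″ = 4.7847 pc.
μ = 16400 mas/yr = 16.4 ″/yr.
v_t = 4.74 × μ × d = 4.74 × 16.4 × 4.7847 = 371.94 km/s.

372 km/s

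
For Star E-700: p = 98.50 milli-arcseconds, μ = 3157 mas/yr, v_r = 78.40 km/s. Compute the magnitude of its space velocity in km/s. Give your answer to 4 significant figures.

171.0 km/s

d = 1/p = 1/0.09850″ = 10.152 pc.
μ = 3157 mas/yr = 3.157 ″/yr.
v_t = 4.740 μ d = 4.740 × 3.157 × 10.152 = 151.92 km/s.
v = √(v_r² + v_t²) = √(78.40² + 151.92²) = √29226.2 = 170.96 km/s.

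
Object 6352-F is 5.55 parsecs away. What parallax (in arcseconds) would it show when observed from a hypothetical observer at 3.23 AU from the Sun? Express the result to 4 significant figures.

0.5820 arcsec

p (arcsec) = B (AU) / d (pc).
p = 3.23 / 5.55 = 0.58198 arcsec.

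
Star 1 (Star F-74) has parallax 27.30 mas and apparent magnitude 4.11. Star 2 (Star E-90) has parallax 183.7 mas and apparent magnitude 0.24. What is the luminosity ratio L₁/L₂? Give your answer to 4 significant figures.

d₁ = 1/p₁ = 1/0.02730″ = 36.63 pc; d₂ = 1/p₂ = 1/0.1837″ = 5.4437 pc.
M₁ = m₁ − 5 log₁₀ d₁ + 5 = 4.11 − 7.8192 + 5 = 1.2908.
M₂ = 0.24 − 3.6795 + 5 = 1.5605.
L₁/L₂ = 10^(0.4(M₂ − M₁)) = 10^(0.4 × 0.2697) = 10^0.10788 = 1.282.

L₁/L₂ = 1.282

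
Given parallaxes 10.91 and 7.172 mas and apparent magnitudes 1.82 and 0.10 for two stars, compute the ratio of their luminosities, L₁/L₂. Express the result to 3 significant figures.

d₁ = 1/p₁ = 1/0.01091″ = 91.659 pc; d₂ = 1/p₂ = 1/0.007172″ = 139.43 pc.
M₁ = m₁ − 5 log₁₀ d₁ + 5 = 1.82 − 9.8109 + 5 = -2.9909.
M₂ = 0.10 − 10.7218 + 5 = -5.6218.
L₁/L₂ = 10^(0.4(M₂ − M₁)) = 10^(0.4 × (-2.6309)) = 10^(-1.05236) = 0.088642.

L₁/L₂ = 0.0886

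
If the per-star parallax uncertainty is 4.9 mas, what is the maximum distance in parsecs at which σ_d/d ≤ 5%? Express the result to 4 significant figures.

σ_d/d = σ_p/p, so the condition is σ_p/p ≤ 0.05, i.e. p ≥ σ_p/0.05.
p_min = 4.9/0.05 = 98 mas = 0.098 arcsec.
d_max = 1/p_min = 1/0.098 = 10.204 pc.

10.20 pc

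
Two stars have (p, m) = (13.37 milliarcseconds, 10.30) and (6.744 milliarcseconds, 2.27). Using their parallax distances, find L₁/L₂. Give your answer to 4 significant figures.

L₁/L₂ = 0.0001562

d₁ = 1/p₁ = 1/0.01337″ = 74.794 pc; d₂ = 1/p₂ = 1/0.006744″ = 148.28 pc.
M₁ = m₁ − 5 log₁₀ d₁ + 5 = 10.30 − 9.3693 + 5 = 5.9307.
M₂ = 2.27 − 10.8554 + 5 = -3.5854.
L₁/L₂ = 10^(0.4(M₂ − M₁)) = 10^(0.4 × (-9.5161)) = 10^(-3.80644) = 0.00015616.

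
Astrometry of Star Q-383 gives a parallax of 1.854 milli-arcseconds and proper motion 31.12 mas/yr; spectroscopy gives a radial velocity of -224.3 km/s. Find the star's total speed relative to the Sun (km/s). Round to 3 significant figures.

d = 1/p = 1/0.001854″ = 539.37 pc.
μ = 31.12 mas/yr = 0.03112 ″/yr.
v_t = 4.740 μ d = 4.740 × 0.03112 × 539.37 = 79.562 km/s.
v = √(v_r² + v_t²) = √((-224.3)² + 79.562²) = √56640.6 = 237.99 km/s.

238 km/s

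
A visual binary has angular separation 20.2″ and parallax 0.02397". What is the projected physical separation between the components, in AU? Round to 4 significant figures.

d = 1/p = 1/0.02397″ = 41.719 pc.
At distance d (pc), an angle of θ arcsec spans θ·d AU: s = 20.2 × 41.719 = 842.72 AU.

842.7 AU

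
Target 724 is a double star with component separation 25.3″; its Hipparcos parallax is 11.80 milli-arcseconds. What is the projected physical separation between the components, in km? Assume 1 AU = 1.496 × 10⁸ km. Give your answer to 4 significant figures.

d = 1/p = 1/0.01180″ = 84.746 pc.
At distance d (pc), an angle of θ arcsec spans θ·d AU: s = 25.3 × 84.746 = 2144.1 AU.
= 2144.1 × 1.496 × 10⁸ km = 3.2076 × 10^11 km.

3.208 × 10^11 km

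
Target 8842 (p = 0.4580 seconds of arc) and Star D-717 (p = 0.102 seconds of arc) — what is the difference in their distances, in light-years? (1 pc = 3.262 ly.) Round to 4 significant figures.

24.86 ly

d_A = 1/0.4580″ = 2.1834 pc; d_B = 1/0.1020″ = 9.8039 pc.
|d_B − d_A| = |9.8039 − 2.1834| = 7.6205 pc = 7.6205 × 3.262 ly = 24.858 ly.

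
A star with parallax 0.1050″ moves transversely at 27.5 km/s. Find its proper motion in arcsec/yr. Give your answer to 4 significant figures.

d = 1/p = 1/0.1050″ = 9.5238 pc.
μ = v_t / (4.74 d) = 27.5 / (4.74 × 9.5238) = 27.5 / 45.143 = 0.60918 ″/yr.

0.6092 arcsec/yr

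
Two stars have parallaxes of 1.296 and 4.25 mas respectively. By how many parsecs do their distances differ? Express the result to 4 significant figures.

536.3 pc

d_A = 1/0.001296″ = 771.6 pc; d_B = 1/0.004250″ = 235.29 pc.
|d_B − d_A| = |235.29 − 771.6| = 536.31 pc.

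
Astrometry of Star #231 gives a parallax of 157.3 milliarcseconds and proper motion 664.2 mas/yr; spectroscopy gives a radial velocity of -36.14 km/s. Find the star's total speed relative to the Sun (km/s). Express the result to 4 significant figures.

d = 1/p = 1/0.1573″ = 6.3573 pc.
μ = 664.2 mas/yr = 0.6642 ″/yr.
v_t = 4.740 μ d = 4.740 × 0.6642 × 6.3573 = 20.015 km/s.
v = √(v_r² + v_t²) = √((-36.14)² + 20.015²) = √1706.7 = 41.312 km/s.

41.31 km/s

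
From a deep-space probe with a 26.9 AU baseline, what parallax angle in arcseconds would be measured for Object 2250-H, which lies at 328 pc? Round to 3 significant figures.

0.0820 arcsec

p (arcsec) = B (AU) / d (pc).
p = 26.9 / 328 = 0.082012 arcsec.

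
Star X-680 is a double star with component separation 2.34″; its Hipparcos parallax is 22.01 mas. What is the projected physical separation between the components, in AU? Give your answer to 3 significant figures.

d = 1/p = 1/0.02201″ = 45.434 pc.
At distance d (pc), an angle of θ arcsec spans θ·d AU: s = 2.34 × 45.434 = 106.32 AU.

106 AU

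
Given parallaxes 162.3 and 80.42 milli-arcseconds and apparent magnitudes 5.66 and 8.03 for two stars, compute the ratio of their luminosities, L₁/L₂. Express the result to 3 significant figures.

L₁/L₂ = 2.18

d₁ = 1/p₁ = 1/0.1623″ = 6.1614 pc; d₂ = 1/p₂ = 1/0.08042″ = 12.435 pc.
M₁ = m₁ − 5 log₁₀ d₁ + 5 = 5.66 − 3.9484 + 5 = 6.7116.
M₂ = 8.03 − 5.4732 + 5 = 7.5568.
L₁/L₂ = 10^(0.4(M₂ − M₁)) = 10^(0.4 × 0.8452) = 10^0.33808 = 2.1781.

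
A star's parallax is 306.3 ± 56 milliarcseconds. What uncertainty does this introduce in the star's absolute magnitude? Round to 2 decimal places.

M = m − 5 log₁₀ d + 5 = m + 5 log₁₀ p + 5, so ∂M/∂p = 5/(p ln 10).
σ_M = (5/ln 10) · (σ_p/p) = 2.1715 × 56/306.3 = 2.1715 × 0.18283 = 0.39702.

σ_M = 0.40 mag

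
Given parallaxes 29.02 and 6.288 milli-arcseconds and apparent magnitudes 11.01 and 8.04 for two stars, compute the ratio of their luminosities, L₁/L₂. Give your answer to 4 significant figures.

L₁/L₂ = 0.003045

d₁ = 1/p₁ = 1/0.02902″ = 34.459 pc; d₂ = 1/p₂ = 1/0.006288″ = 159.03 pc.
M₁ = m₁ − 5 log₁₀ d₁ + 5 = 11.01 − 7.6865 + 5 = 8.3235.
M₂ = 8.04 − 11.0074 + 5 = 2.0326.
L₁/L₂ = 10^(0.4(M₂ − M₁)) = 10^(0.4 × (-6.2909)) = 10^(-2.51636) = 0.0030454.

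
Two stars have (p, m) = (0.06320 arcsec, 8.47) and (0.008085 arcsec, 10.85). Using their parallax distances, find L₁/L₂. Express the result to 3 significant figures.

d₁ = 1/p₁ = 1/0.06320″ = 15.823 pc; d₂ = 1/p₂ = 1/0.008085″ = 123.69 pc.
M₁ = m₁ − 5 log₁₀ d₁ + 5 = 8.47 − 5.9964 + 5 = 7.4736.
M₂ = 10.85 − 10.4617 + 5 = 5.3883.
L₁/L₂ = 10^(0.4(M₂ − M₁)) = 10^(0.4 × (-2.0853)) = 10^(-0.83412) = 0.14651.

L₁/L₂ = 0.147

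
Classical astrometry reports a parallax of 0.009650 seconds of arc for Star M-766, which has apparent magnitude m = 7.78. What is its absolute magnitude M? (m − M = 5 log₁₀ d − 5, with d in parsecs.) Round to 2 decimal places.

M = 2.70

d = 1/p = 1/0.009650″ = 103.63 pc.
m − M = 5 log₁₀(103.63) − 5 = 10.0774 − 5 = 5.0774.
M = m − (m − M) = 7.78 − 5.0774 = 2.70.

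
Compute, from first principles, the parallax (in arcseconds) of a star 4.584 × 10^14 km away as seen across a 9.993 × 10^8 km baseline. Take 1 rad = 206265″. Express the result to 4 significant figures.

θ ≈ B/d = (9.993 × 10^8) / (4.584 × 10^14) = 2.1800 × 10^-6 rad.
In arcseconds: 2.1800 × 10^-6 × 206265 = 0.44966″.

0.4497 arcsec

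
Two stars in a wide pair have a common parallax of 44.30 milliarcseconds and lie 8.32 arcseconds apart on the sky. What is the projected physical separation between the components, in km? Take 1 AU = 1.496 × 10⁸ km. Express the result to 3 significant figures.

d = 1/p = 1/0.04430″ = 22.573 pc.
At distance d (pc), an angle of θ arcsec spans θ·d AU: s = 8.32 × 22.573 = 187.81 AU.
= 187.81 × 1.496 × 10⁸ km = 2.8096 × 10^10 km.

2.81 × 10^10 km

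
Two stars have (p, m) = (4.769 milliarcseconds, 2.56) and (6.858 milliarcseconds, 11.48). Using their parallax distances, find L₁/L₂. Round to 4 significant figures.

d₁ = 1/p₁ = 1/0.004769″ = 209.69 pc; d₂ = 1/p₂ = 1/0.006858″ = 145.82 pc.
M₁ = m₁ − 5 log₁₀ d₁ + 5 = 2.56 − 11.6079 + 5 = -4.0479.
M₂ = 11.48 − 10.8191 + 5 = 5.6609.
L₁/L₂ = 10^(0.4(M₂ − M₁)) = 10^(0.4 × 9.7088) = 10^3.88352 = 7647.5.

L₁/L₂ = 7648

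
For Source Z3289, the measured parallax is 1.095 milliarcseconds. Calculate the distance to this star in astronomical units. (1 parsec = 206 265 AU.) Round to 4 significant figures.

1.884 × 10^8 AU

p = 1.095 milliarcseconds = 0.001095 arcsec.
d = 1/p = 1/0.001095 = 913.24 pc.
In AU: 913.24 × 206265 = 1.8837 × 10^8 AU.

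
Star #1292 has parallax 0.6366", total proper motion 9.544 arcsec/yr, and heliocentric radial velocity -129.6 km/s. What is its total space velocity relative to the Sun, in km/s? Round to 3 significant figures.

d = 1/p = 1/0.6366″ = 1.5708 pc.
v_t = 4.740 μ d = 4.740 × 9.544 × 1.5708 = 71.061 km/s.
v = √(v_r² + v_t²) = √((-129.6)² + 71.061²) = √21845.8 = 147.8 km/s.

148 km/s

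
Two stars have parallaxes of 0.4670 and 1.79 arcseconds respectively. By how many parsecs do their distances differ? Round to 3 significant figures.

1.58 pc

d_A = 1/0.4670″ = 2.1413 pc; d_B = 1/1.790″ = 0.55866 pc.
|d_B − d_A| = |0.55866 − 2.1413| = 1.5826 pc.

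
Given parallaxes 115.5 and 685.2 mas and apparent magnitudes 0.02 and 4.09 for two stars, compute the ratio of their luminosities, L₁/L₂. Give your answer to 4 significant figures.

L₁/L₂ = 1494

d₁ = 1/p₁ = 1/0.1155″ = 8.658 pc; d₂ = 1/p₂ = 1/0.6852″ = 1.4594 pc.
M₁ = m₁ − 5 log₁₀ d₁ + 5 = 0.02 − 4.6871 + 5 = 0.3329.
M₂ = 4.09 − 0.8209 + 5 = 8.2691.
L₁/L₂ = 10^(0.4(M₂ − M₁)) = 10^(0.4 × 7.9362) = 10^3.17448 = 1494.4.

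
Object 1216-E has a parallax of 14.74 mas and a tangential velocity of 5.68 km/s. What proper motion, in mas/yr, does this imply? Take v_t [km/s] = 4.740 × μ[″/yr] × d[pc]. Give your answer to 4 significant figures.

17.66 mas/yr

d = 1/p = 1/0.01474″ = 67.843 pc.
μ = v_t / (4.74 d) = 5.68 / (4.74 × 67.843) = 5.68 / 321.58 = 0.017663 ″/yr = 17.663 mas/yr.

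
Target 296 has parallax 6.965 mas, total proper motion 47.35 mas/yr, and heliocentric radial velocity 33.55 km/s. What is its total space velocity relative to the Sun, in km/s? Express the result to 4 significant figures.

46.52 km/s

d = 1/p = 1/0.006965″ = 143.58 pc.
μ = 47.35 mas/yr = 0.04735 ″/yr.
v_t = 4.740 μ d = 4.740 × 0.04735 × 143.58 = 32.225 km/s.
v = √(v_r² + v_t²) = √(33.55² + 32.225²) = √2164.05 = 46.519 km/s.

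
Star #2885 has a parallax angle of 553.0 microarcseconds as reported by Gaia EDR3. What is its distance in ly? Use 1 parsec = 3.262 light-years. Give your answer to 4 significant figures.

5899 ly

p = 553.0 microarcseconds = 0.0005530 arcsec.
d = 1/p = 1/0.0005530 = 1808.3 pc.
In light-years: 1808.3 × 3.262 = 5898.7 ly.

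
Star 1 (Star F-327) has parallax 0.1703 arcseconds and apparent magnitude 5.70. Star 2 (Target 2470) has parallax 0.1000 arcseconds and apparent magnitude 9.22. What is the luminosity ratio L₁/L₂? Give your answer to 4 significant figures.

L₁/L₂ = 8.822

d₁ = 1/p₁ = 1/0.1703″ = 5.872 pc; d₂ = 1/p₂ = 1/0.1000″ = 10 pc.
M₁ = m₁ − 5 log₁₀ d₁ + 5 = 5.70 − 3.8439 + 5 = 6.8561.
M₂ = 9.22 − 5.0000 + 5 = 9.2200.
L₁/L₂ = 10^(0.4(M₂ − M₁)) = 10^(0.4 × 2.3639) = 10^0.94556 = 8.8219.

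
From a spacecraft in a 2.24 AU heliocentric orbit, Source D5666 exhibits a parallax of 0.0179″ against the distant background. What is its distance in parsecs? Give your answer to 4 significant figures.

With baseline B (in AU) and parallax p (in arcsec), d = B/p parsecs.
d = 2.24 / 0.0179 = 125.14 pc.

125.1 pc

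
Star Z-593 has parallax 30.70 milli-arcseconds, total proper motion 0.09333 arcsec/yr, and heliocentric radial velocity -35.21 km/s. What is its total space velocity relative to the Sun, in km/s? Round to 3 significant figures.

38.0 km/s

d = 1/p = 1/0.03070″ = 32.573 pc.
v_t = 4.740 μ d = 4.740 × 0.09333 × 32.573 = 14.41 km/s.
v = √(v_r² + v_t²) = √((-35.21)² + 14.41²) = √1447.39 = 38.045 km/s.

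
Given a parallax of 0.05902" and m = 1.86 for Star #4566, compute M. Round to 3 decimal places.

d = 1/p = 1/0.05902″ = 16.943 pc.
m − M = 5 log₁₀(16.943) − 5 = 6.1450 − 5 = 1.1450.
M = m − (m − M) = 1.86 − 1.1450 = 0.715.

M = 0.715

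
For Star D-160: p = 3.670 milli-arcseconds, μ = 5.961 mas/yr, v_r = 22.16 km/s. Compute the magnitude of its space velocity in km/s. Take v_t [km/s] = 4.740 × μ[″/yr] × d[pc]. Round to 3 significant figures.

d = 1/p = 1/0.003670″ = 272.48 pc.
μ = 5.961 mas/yr = 0.005961 ″/yr.
v_t = 4.740 μ d = 4.740 × 0.005961 × 272.48 = 7.699 km/s.
v = √(v_r² + v_t²) = √(22.16² + 7.699²) = √550.34 = 23.459 km/s.

23.5 km/s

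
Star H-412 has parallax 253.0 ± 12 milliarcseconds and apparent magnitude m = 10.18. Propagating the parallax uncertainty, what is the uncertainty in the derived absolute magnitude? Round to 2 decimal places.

M = m − 5 log₁₀ d + 5 = m + 5 log₁₀ p + 5, so ∂M/∂p = 5/(p ln 10).
σ_M = (5/ln 10) · (σ_p/p) = 2.1715 × 12/253.0 = 2.1715 × 0.047431 = 0.103.

σ_M = 0.10 mag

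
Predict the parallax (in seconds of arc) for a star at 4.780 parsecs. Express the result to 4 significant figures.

p = 1/d = 1/4.78 = 0.20921 arcsec.

0.2092 arcsec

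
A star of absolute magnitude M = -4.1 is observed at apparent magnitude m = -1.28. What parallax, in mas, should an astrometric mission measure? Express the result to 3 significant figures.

27.3 mas

m − M = -1.28 − (-4.1) = 2.82.
d = 10^((m−M)/5 + 1) = 10^1.564 = 36.644 pc.
p = 1/d = 1/36.644 = 0.02729 arcsec = 27.29 mas.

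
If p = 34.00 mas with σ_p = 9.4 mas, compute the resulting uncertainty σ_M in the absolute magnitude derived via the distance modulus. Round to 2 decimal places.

M = m − 5 log₁₀ d + 5 = m + 5 log₁₀ p + 5, so ∂M/∂p = 5/(p ln 10).
σ_M = (5/ln 10) · (σ_p/p) = 2.1715 × 9.4/34.00 = 2.1715 × 0.27647 = 0.60035.

σ_M = 0.60 mag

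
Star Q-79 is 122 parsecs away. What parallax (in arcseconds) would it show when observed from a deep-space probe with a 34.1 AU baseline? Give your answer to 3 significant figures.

0.280 arcsec

p (arcsec) = B (AU) / d (pc).
p = 34.1 / 122 = 0.27951 arcsec.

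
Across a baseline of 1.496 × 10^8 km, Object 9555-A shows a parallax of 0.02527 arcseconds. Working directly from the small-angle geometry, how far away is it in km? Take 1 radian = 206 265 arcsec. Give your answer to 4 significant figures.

θ = 0.02527″ = 0.02527/206265 = 1.2251 × 10^-7 rad.
d = B/θ = (1.496 × 10^8) / (1.2251 × 10^-7) = 1.2211 × 10^15 km.

1.221 × 10^15 km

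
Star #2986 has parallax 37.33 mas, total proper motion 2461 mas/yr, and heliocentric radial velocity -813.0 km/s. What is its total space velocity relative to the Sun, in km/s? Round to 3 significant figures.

871 km/s

d = 1/p = 1/0.03733″ = 26.788 pc.
μ = 2461 mas/yr = 2.461 ″/yr.
v_t = 4.740 μ d = 4.740 × 2.461 × 26.788 = 312.49 km/s.
v = √(v_r² + v_t²) = √((-813.0)² + 312.49²) = √758619 = 870.99 km/s.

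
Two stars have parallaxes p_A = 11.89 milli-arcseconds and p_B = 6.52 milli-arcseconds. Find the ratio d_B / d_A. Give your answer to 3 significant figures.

Since d = 1/p, d_B/d_A = p_A/p_B.
= 11.89 / 6.52 = 1.8236.

1.82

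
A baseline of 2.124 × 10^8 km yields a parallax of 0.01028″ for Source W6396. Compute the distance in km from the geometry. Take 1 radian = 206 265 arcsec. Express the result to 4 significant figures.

θ = 0.01028″ = 0.01028/206265 = 4.9839 × 10^-8 rad.
d = B/θ = (2.124 × 10^8) / (4.9839 × 10^-8) = 4.2617 × 10^15 km.

4.262 × 10^15 km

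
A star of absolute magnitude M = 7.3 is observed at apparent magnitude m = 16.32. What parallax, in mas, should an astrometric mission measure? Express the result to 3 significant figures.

1.57 mas

m − M = 16.32 − 7.3 = 9.02.
d = 10^((m−M)/5 + 1) = 10^2.804 = 636.8 pc.
p = 1/d = 1/636.8 = 0.0015704 arcsec = 1.5704 mas.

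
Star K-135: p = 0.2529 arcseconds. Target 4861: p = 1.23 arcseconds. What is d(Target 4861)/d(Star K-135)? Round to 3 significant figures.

Since d = 1/p, d_B/d_A = p_A/p_B.
= 0.2529 / 1.23 = 0.20561.

0.206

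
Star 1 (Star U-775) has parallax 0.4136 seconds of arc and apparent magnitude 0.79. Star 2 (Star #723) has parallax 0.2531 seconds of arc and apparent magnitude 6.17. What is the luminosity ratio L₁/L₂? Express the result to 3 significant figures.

d₁ = 1/p₁ = 1/0.4136″ = 2.4178 pc; d₂ = 1/p₂ = 1/0.2531″ = 3.951 pc.
M₁ = m₁ − 5 log₁₀ d₁ + 5 = 0.79 − 1.9171 + 5 = 3.8729.
M₂ = 6.17 − 2.9835 + 5 = 8.1865.
L₁/L₂ = 10^(0.4(M₂ − M₁)) = 10^(0.4 × 4.3136) = 10^1.72544 = 53.142.

L₁/L₂ = 53.1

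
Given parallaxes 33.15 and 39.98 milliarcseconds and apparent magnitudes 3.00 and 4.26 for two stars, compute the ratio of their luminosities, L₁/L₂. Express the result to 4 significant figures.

d₁ = 1/p₁ = 1/0.03315″ = 30.166 pc; d₂ = 1/p₂ = 1/0.03998″ = 25.013 pc.
M₁ = m₁ − 5 log₁₀ d₁ + 5 = 3.00 − 7.3976 + 5 = 0.6024.
M₂ = 4.26 − 6.9908 + 5 = 2.2692.
L₁/L₂ = 10^(0.4(M₂ − M₁)) = 10^(0.4 × 1.6668) = 10^0.66672 = 4.6422.

L₁/L₂ = 4.642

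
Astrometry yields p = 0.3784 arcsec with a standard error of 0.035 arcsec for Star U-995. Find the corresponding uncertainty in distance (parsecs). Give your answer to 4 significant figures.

d = 1/p, so σ_d = σ_p / p².
σ_d = 0.0350 / (0.3784)² = 0.0350 / 0.14319 = 0.24443 pc.

0.2444 pc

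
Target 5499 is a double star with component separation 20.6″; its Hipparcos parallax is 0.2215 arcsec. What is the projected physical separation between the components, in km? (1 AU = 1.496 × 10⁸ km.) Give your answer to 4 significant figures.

1.391 × 10^10 km

d = 1/p = 1/0.2215″ = 4.5147 pc.
At distance d (pc), an angle of θ arcsec spans θ·d AU: s = 20.6 × 4.5147 = 93.003 AU.
= 93.003 × 1.496 × 10⁸ km = 1.3913 × 10^10 km.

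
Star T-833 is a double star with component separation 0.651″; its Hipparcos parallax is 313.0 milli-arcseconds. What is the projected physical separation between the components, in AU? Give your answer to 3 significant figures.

2.08 AU

d = 1/p = 1/0.3130″ = 3.1949 pc.
At distance d (pc), an angle of θ arcsec spans θ·d AU: s = 0.651 × 3.1949 = 2.0799 AU.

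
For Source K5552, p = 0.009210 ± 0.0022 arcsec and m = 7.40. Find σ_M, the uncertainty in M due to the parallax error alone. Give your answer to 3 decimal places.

M = m − 5 log₁₀ d + 5 = m + 5 log₁₀ p + 5, so ∂M/∂p = 5/(p ln 10).
σ_M = (5/ln 10) · (σ_p/p) = 2.1715 × 0.0022/0.009210 = 2.1715 × 0.23887 = 0.51871.

σ_M = 0.519 mag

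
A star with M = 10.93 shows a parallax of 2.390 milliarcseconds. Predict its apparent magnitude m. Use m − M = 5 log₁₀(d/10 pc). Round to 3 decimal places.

d = 1/p = 1/0.002390″ = 418.41 pc.
m − M = 5 log₁₀ d − 5 = 5 log₁₀(418.41) − 5 = 13.1080 − 5 = 8.1080.
m = M + (m − M) = 10.93 + 8.1080 = 19.038.

m = 19.038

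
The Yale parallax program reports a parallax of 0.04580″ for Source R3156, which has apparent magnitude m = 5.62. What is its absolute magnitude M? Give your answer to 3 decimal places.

M = 3.924

d = 1/p = 1/0.04580″ = 21.834 pc.
m − M = 5 log₁₀(21.834) − 5 = 6.6957 − 5 = 1.6957.
M = m − (m − M) = 5.62 − 1.6957 = 3.924.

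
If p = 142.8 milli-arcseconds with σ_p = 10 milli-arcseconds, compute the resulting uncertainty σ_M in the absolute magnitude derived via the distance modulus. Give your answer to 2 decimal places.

σ_M = 0.15 mag

M = m − 5 log₁₀ d + 5 = m + 5 log₁₀ p + 5, so ∂M/∂p = 5/(p ln 10).
σ_M = (5/ln 10) · (σ_p/p) = 2.1715 × 10/142.8 = 2.1715 × 0.070028 = 0.15207.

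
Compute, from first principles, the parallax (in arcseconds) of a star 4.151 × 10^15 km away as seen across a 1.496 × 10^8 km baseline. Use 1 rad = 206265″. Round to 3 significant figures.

0.00743 arcsec

θ ≈ B/d = (1.496 × 10^8) / (4.151 × 10^15) = 3.6040 × 10^-8 rad.
In arcseconds: 3.6040 × 10^-8 × 206265 = 0.0074338″.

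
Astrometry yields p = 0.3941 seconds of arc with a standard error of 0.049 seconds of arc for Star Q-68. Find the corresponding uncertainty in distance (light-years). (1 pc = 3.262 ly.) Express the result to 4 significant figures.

d = 1/p, so σ_d = σ_p / p².
σ_d = 0.0490 / (0.3941)² = 0.0490 / 0.15531 = 0.3155 pc = 0.3155 × 3.262 ly = 1.0292 ly.

1.029 ly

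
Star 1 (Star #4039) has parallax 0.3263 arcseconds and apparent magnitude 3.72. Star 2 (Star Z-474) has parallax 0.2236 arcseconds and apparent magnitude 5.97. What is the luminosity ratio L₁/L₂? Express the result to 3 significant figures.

L₁/L₂ = 3.73

d₁ = 1/p₁ = 1/0.3263″ = 3.0647 pc; d₂ = 1/p₂ = 1/0.2236″ = 4.4723 pc.
M₁ = m₁ − 5 log₁₀ d₁ + 5 = 3.72 − 2.4319 + 5 = 6.2881.
M₂ = 5.97 − 3.2527 + 5 = 7.7173.
L₁/L₂ = 10^(0.4(M₂ − M₁)) = 10^(0.4 × 1.4292) = 10^0.57168 = 3.7298.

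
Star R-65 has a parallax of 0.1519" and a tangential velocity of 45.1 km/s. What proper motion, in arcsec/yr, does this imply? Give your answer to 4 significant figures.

d = 1/p = 1/0.1519″ = 6.5833 pc.
μ = v_t / (4.74 d) = 45.1 / (4.74 × 6.5833) = 45.1 / 31.205 = 1.4453 ″/yr.

1.445 arcsec/yr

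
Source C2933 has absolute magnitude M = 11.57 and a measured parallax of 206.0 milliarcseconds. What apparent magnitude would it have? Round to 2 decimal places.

m = 10.00

d = 1/p = 1/0.2060″ = 4.8544 pc.
m − M = 5 log₁₀ d − 5 = 5 log₁₀(4.8544) − 5 = 3.4307 − 5 = -1.5693.
m = M + (m − M) = 11.57 + (-1.5693) = 10.00.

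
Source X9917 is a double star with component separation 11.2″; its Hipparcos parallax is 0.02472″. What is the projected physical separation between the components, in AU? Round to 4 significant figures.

d = 1/p = 1/0.02472″ = 40.453 pc.
At distance d (pc), an angle of θ arcsec spans θ·d AU: s = 11.2 × 40.453 = 453.07 AU.

453.1 AU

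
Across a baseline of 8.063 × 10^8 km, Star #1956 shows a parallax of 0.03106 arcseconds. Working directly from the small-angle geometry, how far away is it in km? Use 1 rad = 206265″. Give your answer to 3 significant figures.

θ = 0.03106″ = 0.03106/206265 = 1.5058 × 10^-7 rad.
d = B/θ = (8.063 × 10^8) / (1.5058 × 10^-7) = 5.3546 × 10^15 km.

5.35 × 10^15 km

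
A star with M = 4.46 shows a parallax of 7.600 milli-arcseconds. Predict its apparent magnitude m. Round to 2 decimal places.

d = 1/p = 1/0.007600″ = 131.58 pc.
m − M = 5 log₁₀ d − 5 = 5 log₁₀(131.58) − 5 = 10.5959 − 5 = 5.5959.
m = M + (m − M) = 4.46 + 5.5959 = 10.06.

m = 10.06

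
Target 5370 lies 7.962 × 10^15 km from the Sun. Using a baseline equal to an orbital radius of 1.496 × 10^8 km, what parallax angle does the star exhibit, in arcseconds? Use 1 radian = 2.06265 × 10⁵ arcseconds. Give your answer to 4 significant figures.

θ ≈ B/d = (1.496 × 10^8) / (7.962 × 10^15) = 1.8789 × 10^-8 rad.
In arcseconds: 1.8789 × 10^-8 × 206265 = 0.0038755″.

0.003876 arcsec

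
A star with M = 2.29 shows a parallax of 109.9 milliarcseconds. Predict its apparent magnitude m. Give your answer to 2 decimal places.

m = 2.09

d = 1/p = 1/0.1099″ = 9.0992 pc.
m − M = 5 log₁₀ d − 5 = 5 log₁₀(9.0992) − 5 = 4.7950 − 5 = -0.2050.
m = M + (m − M) = 2.29 + (-0.2050) = 2.09.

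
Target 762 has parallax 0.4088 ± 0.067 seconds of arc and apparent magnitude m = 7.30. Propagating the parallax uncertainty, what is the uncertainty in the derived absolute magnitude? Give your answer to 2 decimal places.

σ_M = 0.36 mag

M = m − 5 log₁₀ d + 5 = m + 5 log₁₀ p + 5, so ∂M/∂p = 5/(p ln 10).
σ_M = (5/ln 10) · (σ_p/p) = 2.1715 × 0.067/0.4088 = 2.1715 × 0.16389 = 0.35589.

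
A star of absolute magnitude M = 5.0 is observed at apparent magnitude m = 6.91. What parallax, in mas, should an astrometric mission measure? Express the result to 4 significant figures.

m − M = 6.91 − 5.0 = 1.91.
d = 10^((m−M)/5 + 1) = 10^1.382 = 24.099 pc.
p = 1/d = 1/24.099 = 0.041495 arcsec = 41.495 mas.

41.50 mas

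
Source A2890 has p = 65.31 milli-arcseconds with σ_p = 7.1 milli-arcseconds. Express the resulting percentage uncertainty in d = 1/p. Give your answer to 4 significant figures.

For d = 1/p, |σ_d/d| = |σ_p/p|.
σ_p/p = 7.1 / 65.31 = 0.10871 = 10.871%.

10.87%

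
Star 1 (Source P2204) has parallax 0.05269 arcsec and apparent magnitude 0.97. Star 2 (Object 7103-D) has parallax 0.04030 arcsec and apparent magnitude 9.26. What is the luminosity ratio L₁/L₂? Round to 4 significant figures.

L₁/L₂ = 1211

d₁ = 1/p₁ = 1/0.05269″ = 18.979 pc; d₂ = 1/p₂ = 1/0.04030″ = 24.814 pc.
M₁ = m₁ − 5 log₁₀ d₁ + 5 = 0.97 − 6.3914 + 5 = -0.4214.
M₂ = 9.26 − 6.9735 + 5 = 7.2865.
L₁/L₂ = 10^(0.4(M₂ − M₁)) = 10^(0.4 × 7.7079) = 10^3.08316 = 1211.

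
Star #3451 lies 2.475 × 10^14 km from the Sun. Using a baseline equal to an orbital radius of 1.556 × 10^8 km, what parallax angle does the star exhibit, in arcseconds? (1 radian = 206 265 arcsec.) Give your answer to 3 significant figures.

0.130 arcsec

θ ≈ B/d = (1.556 × 10^8) / (2.475 × 10^14) = 6.2869 × 10^-7 rad.
In arcseconds: 6.2869 × 10^-7 × 206265 = 0.12968″.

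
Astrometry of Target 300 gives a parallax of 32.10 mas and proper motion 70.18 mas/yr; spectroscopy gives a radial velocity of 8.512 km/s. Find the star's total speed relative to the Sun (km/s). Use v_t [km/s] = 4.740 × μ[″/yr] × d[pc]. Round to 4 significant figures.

d = 1/p = 1/0.03210″ = 31.153 pc.
μ = 70.18 mas/yr = 0.07018 ″/yr.
v_t = 4.740 μ d = 4.740 × 0.07018 × 31.153 = 10.363 km/s.
v = √(v_r² + v_t²) = √(8.512² + 10.363²) = √179.846 = 13.411 km/s.

13.41 km/s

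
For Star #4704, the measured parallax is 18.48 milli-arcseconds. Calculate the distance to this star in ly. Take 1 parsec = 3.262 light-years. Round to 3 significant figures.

p = 18.48 milli-arcseconds = 0.01848 arcsec.
d = 1/p = 1/0.01848 = 54.113 pc.
In light-years: 54.113 × 3.262 = 176.52 ly.

177 ly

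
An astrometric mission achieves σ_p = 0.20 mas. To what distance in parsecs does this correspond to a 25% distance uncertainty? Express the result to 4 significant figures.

1250 pc

σ_d/d = σ_p/p, so the condition is σ_p/p ≤ 0.25, i.e. p ≥ σ_p/0.25.
p_min = 0.20/0.25 = 0.8 mas = 0.0008 arcsec.
d_max = 1/p_min = 1/0.0008 = 1250 pc.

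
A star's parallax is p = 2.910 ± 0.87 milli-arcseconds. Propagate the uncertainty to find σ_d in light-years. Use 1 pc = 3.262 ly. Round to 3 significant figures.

335 ly

d = 1/p, so σ_d = σ_p / p².
σ_d = 0.000870 / (0.002910)² = 0.000870 / 0.0000084681 = 102.74 pc = 102.74 × 3.262 ly = 335.14 ly.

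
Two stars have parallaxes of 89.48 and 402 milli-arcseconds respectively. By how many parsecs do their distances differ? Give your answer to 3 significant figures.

8.69 pc

d_A = 1/0.08948″ = 11.176 pc; d_B = 1/0.4020″ = 2.4876 pc.
|d_B − d_A| = |2.4876 − 11.176| = 8.6884 pc.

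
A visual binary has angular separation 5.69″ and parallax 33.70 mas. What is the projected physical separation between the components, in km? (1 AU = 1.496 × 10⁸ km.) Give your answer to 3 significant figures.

d = 1/p = 1/0.03370″ = 29.674 pc.
At distance d (pc), an angle of θ arcsec spans θ·d AU: s = 5.69 × 29.674 = 168.85 AU.
= 168.85 × 1.496 × 10⁸ km = 2.5260 × 10^10 km.

2.53 × 10^10 km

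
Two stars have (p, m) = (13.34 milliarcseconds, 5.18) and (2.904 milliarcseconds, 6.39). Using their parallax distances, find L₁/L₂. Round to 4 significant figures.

L₁/L₂ = 0.1444

d₁ = 1/p₁ = 1/0.01334″ = 74.963 pc; d₂ = 1/p₂ = 1/0.002904″ = 344.35 pc.
M₁ = m₁ − 5 log₁₀ d₁ + 5 = 5.18 − 9.3742 + 5 = 0.8058.
M₂ = 6.39 − 12.6850 + 5 = -1.2950.
L₁/L₂ = 10^(0.4(M₂ − M₁)) = 10^(0.4 × (-2.1008)) = 10^(-0.84032) = 0.14444.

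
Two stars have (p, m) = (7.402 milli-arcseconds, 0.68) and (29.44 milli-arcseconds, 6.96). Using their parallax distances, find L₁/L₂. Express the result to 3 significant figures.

d₁ = 1/p₁ = 1/0.007402″ = 135.1 pc; d₂ = 1/p₂ = 1/0.02944″ = 33.967 pc.
M₁ = m₁ − 5 log₁₀ d₁ + 5 = 0.68 − 10.6533 + 5 = -4.9733.
M₂ = 6.96 − 7.6553 + 5 = 4.3047.
L₁/L₂ = 10^(0.4(M₂ − M₁)) = 10^(0.4 × 9.2780) = 10^3.71120 = 5142.8.

L₁/L₂ = 5140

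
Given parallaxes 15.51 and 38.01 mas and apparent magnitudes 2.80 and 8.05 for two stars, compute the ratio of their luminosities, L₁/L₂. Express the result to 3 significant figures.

d₁ = 1/p₁ = 1/0.01551″ = 64.475 pc; d₂ = 1/p₂ = 1/0.03801″ = 26.309 pc.
M₁ = m₁ − 5 log₁₀ d₁ + 5 = 2.80 − 9.0470 + 5 = -1.2470.
M₂ = 8.05 − 7.1005 + 5 = 5.9495.
L₁/L₂ = 10^(0.4(M₂ − M₁)) = 10^(0.4 × 7.1965) = 10^2.87860 = 756.14.

L₁/L₂ = 756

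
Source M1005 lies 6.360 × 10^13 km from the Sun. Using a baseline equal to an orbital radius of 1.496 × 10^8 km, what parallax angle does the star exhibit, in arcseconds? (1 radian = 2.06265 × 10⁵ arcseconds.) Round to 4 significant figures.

θ ≈ B/d = (1.496 × 10^8) / (6.360 × 10^13) = 2.3522 × 10^-6 rad.
In arcseconds: 2.3522 × 10^-6 × 206265 = 0.48518″.

0.4852 arcsec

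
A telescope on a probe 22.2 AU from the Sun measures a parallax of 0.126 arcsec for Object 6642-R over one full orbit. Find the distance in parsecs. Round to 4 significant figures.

With baseline B (in AU) and parallax p (in arcsec), d = B/p parsecs.
d = 22.2 / 0.126 = 176.19 pc.

176.2 pc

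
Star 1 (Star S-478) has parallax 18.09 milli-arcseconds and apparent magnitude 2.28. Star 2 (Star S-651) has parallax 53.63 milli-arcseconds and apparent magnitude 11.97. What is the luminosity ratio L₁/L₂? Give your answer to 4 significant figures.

d₁ = 1/p₁ = 1/0.01809″ = 55.279 pc; d₂ = 1/p₂ = 1/0.05363″ = 18.646 pc.
M₁ = m₁ − 5 log₁₀ d₁ + 5 = 2.28 − 8.7128 + 5 = -1.4328.
M₂ = 11.97 − 6.3529 + 5 = 10.6171.
L₁/L₂ = 10^(0.4(M₂ − M₁)) = 10^(0.4 × 12.0499) = 10^4.81996 = 66063.

L₁/L₂ = 66060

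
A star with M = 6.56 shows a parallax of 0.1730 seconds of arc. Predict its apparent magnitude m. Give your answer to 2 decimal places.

m = 5.37

d = 1/p = 1/0.1730″ = 5.7803 pc.
m − M = 5 log₁₀ d − 5 = 5 log₁₀(5.7803) − 5 = 3.8098 − 5 = -1.1902.
m = M + (m − M) = 6.56 + (-1.1902) = 5.37.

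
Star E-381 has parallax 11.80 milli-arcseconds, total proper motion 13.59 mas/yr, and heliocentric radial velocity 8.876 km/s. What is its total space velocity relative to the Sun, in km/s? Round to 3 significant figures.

d = 1/p = 1/0.01180″ = 84.746 pc.
μ = 13.59 mas/yr = 0.01359 ″/yr.
v_t = 4.740 μ d = 4.740 × 0.01359 × 84.746 = 5.459 km/s.
v = √(v_r² + v_t²) = √(8.876² + 5.459²) = √108.584 = 10.42 km/s.

10.4 km/s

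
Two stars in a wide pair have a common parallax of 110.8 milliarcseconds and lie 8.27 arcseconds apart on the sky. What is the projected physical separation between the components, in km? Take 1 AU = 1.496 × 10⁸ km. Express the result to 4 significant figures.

d = 1/p = 1/0.1108″ = 9.0253 pc.
At distance d (pc), an angle of θ arcsec spans θ·d AU: s = 8.27 × 9.0253 = 74.639 AU.
= 74.639 × 1.496 × 10⁸ km = 1.1166 × 10^10 km.

1.117 × 10^10 km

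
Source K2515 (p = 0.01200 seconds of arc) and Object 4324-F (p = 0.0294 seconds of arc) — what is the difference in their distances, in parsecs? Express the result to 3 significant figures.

49.3 pc

d_A = 1/0.01200″ = 83.333 pc; d_B = 1/0.02940″ = 34.014 pc.
|d_B − d_A| = |34.014 − 83.333| = 49.319 pc.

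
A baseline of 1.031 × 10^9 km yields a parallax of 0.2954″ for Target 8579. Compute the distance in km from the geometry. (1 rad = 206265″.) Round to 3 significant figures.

7.20 × 10^14 km

θ = 0.2954″ = 0.2954/206265 = 1.4321 × 10^-6 rad.
d = B/θ = (1.031 × 10^9) / (1.4321 × 10^-6) = 7.1992 × 10^14 km.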